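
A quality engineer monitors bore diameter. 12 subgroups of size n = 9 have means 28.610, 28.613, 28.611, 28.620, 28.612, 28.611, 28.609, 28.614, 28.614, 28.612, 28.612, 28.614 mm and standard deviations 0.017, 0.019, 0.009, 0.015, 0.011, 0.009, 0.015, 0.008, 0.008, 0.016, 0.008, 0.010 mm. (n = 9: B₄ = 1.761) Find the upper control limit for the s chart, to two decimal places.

0.02

s̄ = (0.017 + 0.019 + 0.009 + 0.015 + 0.011 + 0.009 + 0.015 + 0.008 + 0.008 + 0.016 + 0.008 + 0.010) / 12 = 0.0121
UCL_s = B₄·s̄ = 1.761 × 0.0121 = 0.0213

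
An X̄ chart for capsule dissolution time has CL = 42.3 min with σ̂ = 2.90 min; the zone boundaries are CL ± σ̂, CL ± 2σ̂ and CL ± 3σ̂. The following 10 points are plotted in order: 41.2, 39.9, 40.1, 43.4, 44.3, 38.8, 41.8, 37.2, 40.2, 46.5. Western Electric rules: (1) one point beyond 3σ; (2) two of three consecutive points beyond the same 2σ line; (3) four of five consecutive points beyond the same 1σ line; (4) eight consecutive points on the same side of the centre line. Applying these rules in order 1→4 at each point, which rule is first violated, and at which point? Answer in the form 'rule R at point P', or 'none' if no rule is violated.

Zone of each point (C = within 1σ̂, B = 1σ̂–2σ̂, A = 2σ̂–3σ̂, * = beyond 3σ̂; sign = side of CL): 1:-C, 2:-C, 3:-C, 4:+C, 5:+C, 6:-B, 7:-C, 8:-B, 9:-C, 10:+B
No rule fires across all 10 points.

none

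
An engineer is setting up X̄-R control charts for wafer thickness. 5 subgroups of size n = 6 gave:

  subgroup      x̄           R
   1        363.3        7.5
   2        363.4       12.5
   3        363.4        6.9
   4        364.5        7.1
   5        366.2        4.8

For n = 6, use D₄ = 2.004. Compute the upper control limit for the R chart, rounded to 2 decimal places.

15.55

R̄ = (7.5 + 12.5 + 6.9 + 7.1 + 4.8) / 5 = 38.8000 / 5 = 7.7600
UCL_R = D₄·R̄ = 2.004 × 7.7600 = 15.5510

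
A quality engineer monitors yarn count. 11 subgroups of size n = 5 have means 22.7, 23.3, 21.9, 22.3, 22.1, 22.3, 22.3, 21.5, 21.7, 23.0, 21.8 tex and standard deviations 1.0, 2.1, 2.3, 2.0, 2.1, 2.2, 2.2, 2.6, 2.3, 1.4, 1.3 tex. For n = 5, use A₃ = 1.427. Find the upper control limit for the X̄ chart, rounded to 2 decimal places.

X̄̄ = (22.7 + 23.3 + 21.9 + 22.3 + 22.1 + 22.3 + 22.3 + 21.5 + 21.7 + 23.0 + 21.8) / 11 = 22.2636
s̄ = (1.0 + 2.1 + 2.3 + 2.0 + 2.1 + 2.2 + 2.2 + 2.6 + 2.3 + 1.4 + 1.3) / 11 = 1.9545
UCL = X̄̄ + A₃·s̄ = 22.2636 + 1.427 × 1.9545 = 25.0528

25.05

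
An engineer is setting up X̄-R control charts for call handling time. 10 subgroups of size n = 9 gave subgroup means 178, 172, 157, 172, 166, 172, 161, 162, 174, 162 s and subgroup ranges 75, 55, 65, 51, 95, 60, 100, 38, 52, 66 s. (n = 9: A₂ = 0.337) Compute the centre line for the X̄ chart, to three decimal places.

X̄̄ = (178 + 172 + 157 + 172 + 166 + 172 + 161 + 162 + 174 + 162) / 10 = 1676.0000 / 10 = 167.6000
CL = X̄̄ = 167.6000

167.600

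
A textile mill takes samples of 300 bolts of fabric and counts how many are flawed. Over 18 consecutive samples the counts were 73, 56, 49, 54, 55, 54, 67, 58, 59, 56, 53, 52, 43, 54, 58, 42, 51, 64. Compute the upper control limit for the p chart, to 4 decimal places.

0.2520

p̄ = Σdᵢ / (k·n) = 998 / (18 × 300) = 0.18481
UCL = p̄ + 3·√(p̄(1−p̄)/n) = 0.18481 + 3 × √(0.18481×0.81519/300) = 0.18481 + 3 × 0.02241 = 0.25204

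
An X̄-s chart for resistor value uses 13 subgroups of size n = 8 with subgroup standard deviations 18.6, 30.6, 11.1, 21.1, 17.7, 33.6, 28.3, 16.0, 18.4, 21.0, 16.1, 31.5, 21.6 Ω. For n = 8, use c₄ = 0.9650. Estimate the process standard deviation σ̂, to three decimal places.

s̄ = (18.6 + 30.6 + 11.1 + 21.1 + 17.7 + 33.6 + 28.3 + 16.0 + 18.4 + 21.0 + 16.1 + 31.5 + 21.6) / 13 = 21.9692
σ̂ = s̄ / c₄ = 21.9692 / 0.9650 = 22.7660

22.766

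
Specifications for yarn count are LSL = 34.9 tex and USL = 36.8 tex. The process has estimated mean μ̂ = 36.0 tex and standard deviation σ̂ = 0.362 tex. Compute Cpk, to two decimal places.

0.74

Cpu = (USL − μ̂) / (3σ̂) = (36.8 − 36.0) / (3 × 0.362) = 0.7366; Cpl = (μ̂ − LSL) / (3σ̂) = (36.0 − 34.9) / (3 × 0.362) = 1.0129; Cpk = min(Cpu, Cpl) = 0.7366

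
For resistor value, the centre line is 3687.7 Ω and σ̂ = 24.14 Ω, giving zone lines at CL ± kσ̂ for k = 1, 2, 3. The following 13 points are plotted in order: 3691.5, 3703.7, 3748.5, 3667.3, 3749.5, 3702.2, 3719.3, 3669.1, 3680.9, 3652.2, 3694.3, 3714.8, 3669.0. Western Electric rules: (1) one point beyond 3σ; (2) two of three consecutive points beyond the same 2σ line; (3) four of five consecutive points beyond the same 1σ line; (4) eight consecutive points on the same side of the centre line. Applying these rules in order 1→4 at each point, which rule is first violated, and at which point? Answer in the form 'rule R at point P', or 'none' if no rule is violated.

Zone of each point (C = within 1σ̂, B = 1σ̂–2σ̂, A = 2σ̂–3σ̂, * = beyond 3σ̂; sign = side of CL): 1:+C, 2:+C, 3:+A, 4:-C, 5:+A, 6:+C, 7:+B, 8:-C, 9:-C, 10:-B, 11:+C, 12:+B, 13:-C
Rule 2 (two of three consecutive points beyond the same 2σ limit) is satisfied at point 5.

rule 2 at point 5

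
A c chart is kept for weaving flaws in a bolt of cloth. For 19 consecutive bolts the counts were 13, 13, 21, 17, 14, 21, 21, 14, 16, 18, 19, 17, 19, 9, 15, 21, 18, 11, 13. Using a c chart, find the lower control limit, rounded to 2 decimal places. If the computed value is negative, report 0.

4.20

c̄ = (13 + 13 + 21 + 17 + 14 + 21 + 21 + 14 + 16 + 18 + 19 + 17 + 19 + 9 + 15 + 21 + 18 + 11 + 13) / 19 = 310 / 19 = 16.3158
LCL = c̄ − 3√c̄ = 16.3158 − 3 × 4.0393 = 4.1979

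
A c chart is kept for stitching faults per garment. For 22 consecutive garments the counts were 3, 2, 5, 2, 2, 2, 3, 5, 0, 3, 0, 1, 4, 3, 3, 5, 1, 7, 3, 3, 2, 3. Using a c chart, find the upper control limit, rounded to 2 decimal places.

7.85

c̄ = (3 + 2 + 5 + 2 + 2 + 2 + 3 + 5 + 0 + 3 + 0 + 1 + 4 + 3 + 3 + 5 + 1 + 7 + 3 + 3 + 2 + 3) / 22 = 62 / 22 = 2.8182
UCL = c̄ + 3√c̄ = 2.8182 + 3 × √2.8182 = 2.8182 + 3 × 1.6787 = 7.8544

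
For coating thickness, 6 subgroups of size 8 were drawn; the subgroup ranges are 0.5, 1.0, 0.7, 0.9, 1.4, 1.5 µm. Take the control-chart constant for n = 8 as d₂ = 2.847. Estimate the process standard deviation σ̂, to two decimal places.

0.35

R̄ = (0.5 + 1.0 + 0.7 + 0.9 + 1.4 + 1.5) / 6 = 1.0000
σ̂ = R̄ / d₂ = 1.0000 / 2.847 = 0.3512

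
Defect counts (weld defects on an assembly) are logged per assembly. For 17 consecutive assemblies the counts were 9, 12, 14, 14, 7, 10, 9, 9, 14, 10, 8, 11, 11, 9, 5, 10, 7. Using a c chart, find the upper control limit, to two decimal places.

19.40

c̄ = (9 + 12 + 14 + 14 + 7 + 10 + 9 + 9 + 14 + 10 + 8 + 11 + 11 + 9 + 5 + 10 + 7) / 17 = 169 / 17 = 9.9412
UCL = c̄ + 3√c̄ = 9.9412 + 3 × √9.9412 = 9.9412 + 3 × 3.1530 = 19.4001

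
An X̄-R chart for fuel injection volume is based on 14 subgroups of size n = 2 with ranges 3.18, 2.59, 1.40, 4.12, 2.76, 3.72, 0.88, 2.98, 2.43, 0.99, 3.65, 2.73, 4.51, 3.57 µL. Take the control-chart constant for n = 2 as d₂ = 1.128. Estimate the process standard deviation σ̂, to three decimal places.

2.502

R̄ = (3.18 + 2.59 + 1.40 + 4.12 + 2.76 + 3.72 + 0.88 + 2.98 + 2.43 + 0.99 + 3.65 + 2.73 + 4.51 + 3.57) / 14 = 2.8221
σ̂ = R̄ / d₂ = 2.8221 / 1.128 = 2.5019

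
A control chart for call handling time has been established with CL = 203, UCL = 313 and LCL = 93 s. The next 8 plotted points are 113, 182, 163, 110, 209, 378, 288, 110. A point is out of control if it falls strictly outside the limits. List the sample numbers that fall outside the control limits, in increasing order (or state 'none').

Compare each point to [93, 313]: sample 6 = 378 > UCL.

6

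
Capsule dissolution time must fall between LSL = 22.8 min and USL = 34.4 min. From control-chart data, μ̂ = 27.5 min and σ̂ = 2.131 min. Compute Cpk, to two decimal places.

0.74

Cpu = (USL − μ̂) / (3σ̂) = (34.4 − 27.5) / (3 × 2.131) = 1.0793; Cpl = (μ̂ − LSL) / (3σ̂) = (27.5 − 22.8) / (3 × 2.131) = 0.7352; Cpk = min(Cpu, Cpl) = 0.7352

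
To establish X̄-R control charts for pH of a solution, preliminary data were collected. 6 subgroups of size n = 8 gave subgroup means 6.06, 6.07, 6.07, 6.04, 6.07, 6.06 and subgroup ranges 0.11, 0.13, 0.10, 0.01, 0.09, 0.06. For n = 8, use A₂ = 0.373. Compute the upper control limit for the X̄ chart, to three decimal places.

X̄̄ = (6.06 + 6.07 + 6.07 + 6.04 + 6.07 + 6.06) / 6 = 36.3700 / 6 = 6.0617
R̄ = (0.11 + 0.13 + 0.10 + 0.01 + 0.09 + 0.06) / 6 = 0.5000 / 6 = 0.0833
UCL = X̄̄ + A₂·R̄ = 6.0617 + 0.373 × 0.0833 = 6.0927

6.093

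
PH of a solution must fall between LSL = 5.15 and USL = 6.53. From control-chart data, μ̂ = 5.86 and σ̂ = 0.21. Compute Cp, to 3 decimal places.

1.095

Cp = (USL − LSL) / (6σ̂) = (6.53 − 5.15) / (6 × 0.21) = 1.3800 / 1.2600 = 1.0952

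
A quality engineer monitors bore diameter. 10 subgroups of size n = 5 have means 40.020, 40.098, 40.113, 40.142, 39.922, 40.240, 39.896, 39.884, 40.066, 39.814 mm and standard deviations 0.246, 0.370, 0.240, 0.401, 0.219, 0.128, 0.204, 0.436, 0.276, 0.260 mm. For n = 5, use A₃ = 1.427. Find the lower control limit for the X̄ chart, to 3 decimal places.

X̄̄ = (40.020 + 40.098 + 40.113 + 40.142 + 39.922 + 40.240 + 39.896 + 39.884 + 40.066 + 39.814) / 10 = 40.0195
s̄ = (0.246 + 0.370 + 0.240 + 0.401 + 0.219 + 0.128 + 0.204 + 0.436 + 0.276 + 0.260) / 10 = 0.2780
LCL = X̄̄ − A₃·s̄ = 40.0195 − 1.427 × 0.2780 = 39.6228

39.623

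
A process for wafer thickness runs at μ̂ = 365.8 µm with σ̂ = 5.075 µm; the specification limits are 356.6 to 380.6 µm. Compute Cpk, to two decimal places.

0.60

Cpu = (USL − μ̂) / (3σ̂) = (380.6 − 365.8) / (3 × 5.075) = 0.9721; Cpl = (μ̂ − LSL) / (3σ̂) = (365.8 − 356.6) / (3 × 5.075) = 0.6043; Cpk = min(Cpu, Cpl) = 0.6043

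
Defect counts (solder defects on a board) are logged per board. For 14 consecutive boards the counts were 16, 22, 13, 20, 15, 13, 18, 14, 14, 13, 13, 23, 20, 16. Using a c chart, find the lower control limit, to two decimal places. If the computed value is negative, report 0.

4.27

c̄ = (16 + 22 + 13 + 20 + 15 + 13 + 18 + 14 + 14 + 13 + 13 + 23 + 20 + 16) / 14 = 230 / 14 = 16.4286
LCL = c̄ − 3√c̄ = 16.4286 − 3 × 4.0532 = 4.2689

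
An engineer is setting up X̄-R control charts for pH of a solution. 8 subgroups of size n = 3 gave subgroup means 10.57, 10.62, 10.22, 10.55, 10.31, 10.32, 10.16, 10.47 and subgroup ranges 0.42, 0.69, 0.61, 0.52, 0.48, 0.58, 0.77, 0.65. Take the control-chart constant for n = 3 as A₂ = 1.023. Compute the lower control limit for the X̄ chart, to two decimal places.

X̄̄ = (10.57 + 10.62 + 10.22 + 10.55 + 10.31 + 10.32 + 10.16 + 10.47) / 8 = 83.2200 / 8 = 10.4025
R̄ = (0.42 + 0.69 + 0.61 + 0.52 + 0.48 + 0.58 + 0.77 + 0.65) / 8 = 4.7200 / 8 = 0.5900
LCL = X̄̄ − A₂·R̄ = 10.4025 − 1.023 × 0.5900 = 9.7989

9.80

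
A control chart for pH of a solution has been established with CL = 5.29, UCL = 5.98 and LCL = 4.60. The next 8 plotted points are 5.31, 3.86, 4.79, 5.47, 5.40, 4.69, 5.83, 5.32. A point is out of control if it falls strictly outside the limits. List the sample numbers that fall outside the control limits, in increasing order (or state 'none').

Compare each point to [4.60, 5.98]: sample 2 = 3.86 < LCL.

2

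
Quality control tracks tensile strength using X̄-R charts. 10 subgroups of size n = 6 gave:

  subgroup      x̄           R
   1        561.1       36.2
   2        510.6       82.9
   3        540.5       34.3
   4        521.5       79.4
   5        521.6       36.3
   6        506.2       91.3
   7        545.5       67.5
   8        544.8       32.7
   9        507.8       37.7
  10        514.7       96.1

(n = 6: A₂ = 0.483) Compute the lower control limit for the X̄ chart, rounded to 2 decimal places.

X̄̄ = (561.1 + 510.6 + 540.5 + 521.5 + 521.6 + 506.2 + 545.5 + 544.8 + 507.8 + 514.7) / 10 = 5274.3000 / 10 = 527.4300
R̄ = (36.2 + 82.9 + 34.3 + 79.4 + 36.3 + 91.3 + 67.5 + 32.7 + 37.7 + 96.1) / 10 = 594.4000 / 10 = 59.4400
LCL = X̄̄ − A₂·R̄ = 527.4300 − 0.483 × 59.4400 = 498.7205

498.72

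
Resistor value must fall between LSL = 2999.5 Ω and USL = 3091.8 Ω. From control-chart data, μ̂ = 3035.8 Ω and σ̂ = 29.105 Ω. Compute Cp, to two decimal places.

0.53

Cp = (USL − LSL) / (6σ̂) = (3091.8 − 2999.5) / (6 × 29.105) = 92.3000 / 174.6300 = 0.5285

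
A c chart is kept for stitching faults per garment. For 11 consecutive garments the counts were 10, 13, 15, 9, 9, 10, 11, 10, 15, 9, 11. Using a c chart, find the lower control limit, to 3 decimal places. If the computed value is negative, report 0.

1.100

c̄ = (10 + 13 + 15 + 9 + 9 + 10 + 11 + 10 + 15 + 9 + 11) / 11 = 122 / 11 = 11.0909
LCL = c̄ − 3√c̄ = 11.0909 − 3 × 3.3303 = 1.1000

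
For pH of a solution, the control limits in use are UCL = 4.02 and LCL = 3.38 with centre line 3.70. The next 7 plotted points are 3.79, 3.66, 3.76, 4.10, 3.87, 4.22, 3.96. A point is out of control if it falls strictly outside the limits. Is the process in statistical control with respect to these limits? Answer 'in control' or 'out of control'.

out of control

Compare each point to [3.38, 4.02]: sample 4 = 4.10 > UCL; sample 6 = 4.22 > UCL.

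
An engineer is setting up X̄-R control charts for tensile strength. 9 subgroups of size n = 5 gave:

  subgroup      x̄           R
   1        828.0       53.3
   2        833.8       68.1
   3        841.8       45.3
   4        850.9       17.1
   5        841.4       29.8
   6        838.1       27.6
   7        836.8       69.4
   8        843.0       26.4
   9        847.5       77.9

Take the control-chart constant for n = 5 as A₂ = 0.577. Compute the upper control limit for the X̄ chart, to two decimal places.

866.74

X̄̄ = (828.0 + 833.8 + 841.8 + 850.9 + 841.4 + 838.1 + 836.8 + 843.0 + 847.5) / 9 = 7561.3000 / 9 = 840.1444
R̄ = (53.3 + 68.1 + 45.3 + 17.1 + 29.8 + 27.6 + 69.4 + 26.4 + 77.9) / 9 = 414.9000 / 9 = 46.1000
UCL = X̄̄ + A₂·R̄ = 840.1444 + 0.577 × 46.1000 = 866.7441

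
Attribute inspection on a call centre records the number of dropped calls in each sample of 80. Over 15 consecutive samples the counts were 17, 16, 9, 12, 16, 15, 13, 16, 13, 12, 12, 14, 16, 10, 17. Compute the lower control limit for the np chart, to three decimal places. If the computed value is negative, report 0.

3.710

p̄ = Σdᵢ / (k·n) = 208 / (15 × 80) = 0.17333
LCL = np̄ − 3·√(np̄(1−p̄)) = 13.8667 − 3 × 3.3857 = 3.7095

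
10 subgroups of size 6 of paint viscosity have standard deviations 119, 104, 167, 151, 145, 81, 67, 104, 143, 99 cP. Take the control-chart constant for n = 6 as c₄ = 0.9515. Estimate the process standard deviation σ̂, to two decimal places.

s̄ = (119 + 104 + 167 + 151 + 145 + 81 + 67 + 104 + 143 + 99) / 10 = 118.0000
σ̂ = s̄ / c₄ = 118.0000 / 0.9515 = 124.0147

124.01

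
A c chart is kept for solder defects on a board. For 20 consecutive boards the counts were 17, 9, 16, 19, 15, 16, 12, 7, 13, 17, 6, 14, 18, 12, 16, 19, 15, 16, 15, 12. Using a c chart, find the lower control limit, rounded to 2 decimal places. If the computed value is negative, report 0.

c̄ = (17 + 9 + 16 + 19 + 15 + 16 + 12 + 7 + 13 + 17 + 6 + 14 + 18 + 12 + 16 + 19 + 15 + 16 + 15 + 12) / 20 = 284 / 20 = 14.2000
LCL = c̄ − 3√c̄ = 14.2000 − 3 × 3.7683 = 2.8951

2.90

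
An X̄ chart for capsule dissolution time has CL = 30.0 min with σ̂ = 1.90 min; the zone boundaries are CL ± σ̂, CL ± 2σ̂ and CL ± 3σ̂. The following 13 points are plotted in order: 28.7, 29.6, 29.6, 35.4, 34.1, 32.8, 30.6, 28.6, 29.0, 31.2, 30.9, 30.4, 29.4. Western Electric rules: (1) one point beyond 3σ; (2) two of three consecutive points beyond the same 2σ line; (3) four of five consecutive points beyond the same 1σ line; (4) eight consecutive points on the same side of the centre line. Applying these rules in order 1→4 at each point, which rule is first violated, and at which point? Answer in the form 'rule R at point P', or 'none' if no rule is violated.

rule 2 at point 5

Zone of each point (C = within 1σ̂, B = 1σ̂–2σ̂, A = 2σ̂–3σ̂, * = beyond 3σ̂; sign = side of CL): 1:-C, 2:-C, 3:-C, 4:+A, 5:+A, 6:+B, 7:+C, 8:-C, 9:-C, 10:+C, 11:+C, 12:+C, 13:-C
Rule 2 (two of three consecutive points beyond the same 2σ limit) is satisfied at point 5.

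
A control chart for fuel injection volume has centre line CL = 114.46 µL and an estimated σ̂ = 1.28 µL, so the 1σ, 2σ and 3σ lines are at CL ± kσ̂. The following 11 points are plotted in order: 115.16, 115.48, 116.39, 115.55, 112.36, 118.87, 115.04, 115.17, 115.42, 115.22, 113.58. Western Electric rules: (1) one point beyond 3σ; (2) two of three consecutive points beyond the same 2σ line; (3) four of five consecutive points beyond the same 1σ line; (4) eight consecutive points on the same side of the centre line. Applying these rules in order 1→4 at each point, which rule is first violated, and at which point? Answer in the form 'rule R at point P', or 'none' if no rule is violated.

rule 1 at point 6

Zone of each point (C = within 1σ̂, B = 1σ̂–2σ̂, A = 2σ̂–3σ̂, * = beyond 3σ̂; sign = side of CL): 1:+C, 2:+C, 3:+B, 4:+C, 5:-B, 6:+*, 7:+C, 8:+C, 9:+C, 10:+C, 11:-C
Rule 1 (one point beyond the 3σ limits) is satisfied at point 6.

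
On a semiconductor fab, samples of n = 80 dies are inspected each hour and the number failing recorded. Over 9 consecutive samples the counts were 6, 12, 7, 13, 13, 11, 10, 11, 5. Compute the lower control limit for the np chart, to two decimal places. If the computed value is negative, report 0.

p̄ = Σdᵢ / (k·n) = 88 / (9 × 80) = 0.12222
LCL = np̄ − 3·√(np̄(1−p̄)) = 9.7778 − 3 × 2.9296 = 0.9889

0.99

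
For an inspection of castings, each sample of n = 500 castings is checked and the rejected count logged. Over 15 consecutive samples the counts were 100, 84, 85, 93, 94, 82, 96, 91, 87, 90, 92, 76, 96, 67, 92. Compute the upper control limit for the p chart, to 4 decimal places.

0.2278

p̄ = Σdᵢ / (k·n) = 1325 / (15 × 500) = 0.17667
UCL = p̄ + 3·√(p̄(1−p̄)/n) = 0.17667 + 3 × √(0.17667×0.82333/500) = 0.17667 + 3 × 0.01706 = 0.22784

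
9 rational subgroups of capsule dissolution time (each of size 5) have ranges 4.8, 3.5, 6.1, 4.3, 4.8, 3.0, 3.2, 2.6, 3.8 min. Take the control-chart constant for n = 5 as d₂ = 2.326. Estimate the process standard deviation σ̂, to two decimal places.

R̄ = (4.8 + 3.5 + 6.1 + 4.3 + 4.8 + 3.0 + 3.2 + 2.6 + 3.8) / 9 = 4.0111
σ̂ = R̄ / d₂ = 4.0111 / 2.326 = 1.7245

1.72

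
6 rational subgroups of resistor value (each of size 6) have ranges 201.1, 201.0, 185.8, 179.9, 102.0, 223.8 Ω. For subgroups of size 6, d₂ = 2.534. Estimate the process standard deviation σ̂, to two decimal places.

R̄ = (201.1 + 201.0 + 185.8 + 179.9 + 102.0 + 223.8) / 6 = 182.2667
σ̂ = R̄ / d₂ = 182.2667 / 2.534 = 71.9284

71.93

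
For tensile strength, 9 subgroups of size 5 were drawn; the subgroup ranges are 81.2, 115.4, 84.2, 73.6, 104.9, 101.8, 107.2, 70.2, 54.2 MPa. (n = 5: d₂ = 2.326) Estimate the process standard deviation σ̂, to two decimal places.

37.87

R̄ = (81.2 + 115.4 + 84.2 + 73.6 + 104.9 + 101.8 + 107.2 + 70.2 + 54.2) / 9 = 88.0778
σ̂ = R̄ / d₂ = 88.0778 / 2.326 = 37.8666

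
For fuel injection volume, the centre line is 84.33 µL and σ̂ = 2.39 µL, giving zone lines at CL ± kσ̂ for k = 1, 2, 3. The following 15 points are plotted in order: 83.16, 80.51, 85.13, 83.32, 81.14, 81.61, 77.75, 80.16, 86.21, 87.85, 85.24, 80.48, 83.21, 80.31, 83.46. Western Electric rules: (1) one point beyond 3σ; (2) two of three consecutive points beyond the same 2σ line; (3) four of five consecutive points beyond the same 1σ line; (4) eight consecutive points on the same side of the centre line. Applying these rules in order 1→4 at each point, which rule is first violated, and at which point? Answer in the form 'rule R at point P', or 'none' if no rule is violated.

Zone of each point (C = within 1σ̂, B = 1σ̂–2σ̂, A = 2σ̂–3σ̂, * = beyond 3σ̂; sign = side of CL): 1:-C, 2:-B, 3:+C, 4:-C, 5:-B, 6:-B, 7:-A, 8:-B, 9:+C, 10:+B, 11:+C, 12:-B, 13:-C, 14:-B, 15:-C
Rule 3 (four of five consecutive points beyond the same 1σ limit) is satisfied at point 8.

rule 3 at point 8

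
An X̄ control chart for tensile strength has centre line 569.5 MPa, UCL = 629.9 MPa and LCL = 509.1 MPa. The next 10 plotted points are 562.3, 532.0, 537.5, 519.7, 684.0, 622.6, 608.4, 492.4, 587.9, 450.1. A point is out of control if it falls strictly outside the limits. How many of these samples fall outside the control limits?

3

Compare each point to [509.1, 629.9]: sample 5 = 684.0 > UCL; sample 8 = 492.4 < LCL; sample 10 = 450.1 < LCL.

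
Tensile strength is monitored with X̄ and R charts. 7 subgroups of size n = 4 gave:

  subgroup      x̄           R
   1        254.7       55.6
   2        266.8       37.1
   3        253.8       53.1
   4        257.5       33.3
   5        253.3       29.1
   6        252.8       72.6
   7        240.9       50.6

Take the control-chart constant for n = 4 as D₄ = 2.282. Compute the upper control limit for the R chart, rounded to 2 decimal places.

R̄ = (55.6 + 37.1 + 53.1 + 33.3 + 29.1 + 72.6 + 50.6) / 7 = 331.4000 / 7 = 47.3429
UCL_R = D₄·R̄ = 2.282 × 47.3429 = 108.0364

108.04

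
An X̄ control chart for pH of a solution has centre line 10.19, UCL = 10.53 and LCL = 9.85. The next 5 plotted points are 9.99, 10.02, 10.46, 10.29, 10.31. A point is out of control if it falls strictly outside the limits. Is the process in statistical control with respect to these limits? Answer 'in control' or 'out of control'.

All 5 points lie within [9.85, 10.53].

in control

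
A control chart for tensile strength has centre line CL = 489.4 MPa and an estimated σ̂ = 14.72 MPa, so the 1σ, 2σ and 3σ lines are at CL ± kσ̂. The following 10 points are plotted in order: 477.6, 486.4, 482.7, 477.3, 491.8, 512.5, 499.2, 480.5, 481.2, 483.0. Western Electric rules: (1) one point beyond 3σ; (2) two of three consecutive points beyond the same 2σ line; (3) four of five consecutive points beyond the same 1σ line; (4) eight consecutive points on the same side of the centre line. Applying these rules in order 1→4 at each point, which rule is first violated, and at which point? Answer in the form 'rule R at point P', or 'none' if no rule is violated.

Zone of each point (C = within 1σ̂, B = 1σ̂–2σ̂, A = 2σ̂–3σ̂, * = beyond 3σ̂; sign = side of CL): 1:-C, 2:-C, 3:-C, 4:-C, 5:+C, 6:+B, 7:+C, 8:-C, 9:-C, 10:-C
No rule fires across all 10 points.

none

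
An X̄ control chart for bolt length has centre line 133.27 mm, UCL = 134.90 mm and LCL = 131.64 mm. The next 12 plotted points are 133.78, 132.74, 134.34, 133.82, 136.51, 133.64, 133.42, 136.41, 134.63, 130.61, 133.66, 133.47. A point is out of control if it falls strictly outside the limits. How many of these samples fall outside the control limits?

3

Compare each point to [131.64, 134.90]: sample 5 = 136.51 > UCL; sample 8 = 136.41 > UCL; sample 10 = 130.61 < LCL.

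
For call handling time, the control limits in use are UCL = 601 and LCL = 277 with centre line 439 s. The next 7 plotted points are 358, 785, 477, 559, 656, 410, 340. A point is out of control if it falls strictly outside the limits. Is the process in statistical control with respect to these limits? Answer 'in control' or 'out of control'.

Compare each point to [277, 601]: sample 2 = 785 > UCL; sample 5 = 656 > UCL.

out of control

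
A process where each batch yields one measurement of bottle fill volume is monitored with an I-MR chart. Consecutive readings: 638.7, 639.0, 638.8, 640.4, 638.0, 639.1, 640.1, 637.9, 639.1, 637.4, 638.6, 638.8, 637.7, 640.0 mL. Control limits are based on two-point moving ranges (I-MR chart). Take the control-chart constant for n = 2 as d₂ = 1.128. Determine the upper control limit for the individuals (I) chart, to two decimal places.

X̄ = (638.7 + 639.0 + 638.8 + 640.4 + 638.0 + 639.1 + 640.1 + 637.9 + 639.1 + 637.4 + 638.6 + 638.8 + 637.7 + 640.0) / 14 = 638.8286
Moving ranges: 0.3, 0.2, 1.6, 2.4, 1.1, 1.0, 2.2, 1.2, 1.7, 1.2, 0.2, 1.1, 2.3; M̄R̄ = 16.5000 / 13 = 1.2692
UCL = X̄ + 3·M̄R̄/d₂ = 638.8286 + 3 × 1.2692 / 1.128 = 642.2042

642.20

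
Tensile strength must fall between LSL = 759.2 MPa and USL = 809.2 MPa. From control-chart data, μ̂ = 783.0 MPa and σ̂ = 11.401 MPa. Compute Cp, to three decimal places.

Cp = (USL − LSL) / (6σ̂) = (809.2 − 759.2) / (6 × 11.401) = 50.0000 / 68.4060 = 0.7309

0.731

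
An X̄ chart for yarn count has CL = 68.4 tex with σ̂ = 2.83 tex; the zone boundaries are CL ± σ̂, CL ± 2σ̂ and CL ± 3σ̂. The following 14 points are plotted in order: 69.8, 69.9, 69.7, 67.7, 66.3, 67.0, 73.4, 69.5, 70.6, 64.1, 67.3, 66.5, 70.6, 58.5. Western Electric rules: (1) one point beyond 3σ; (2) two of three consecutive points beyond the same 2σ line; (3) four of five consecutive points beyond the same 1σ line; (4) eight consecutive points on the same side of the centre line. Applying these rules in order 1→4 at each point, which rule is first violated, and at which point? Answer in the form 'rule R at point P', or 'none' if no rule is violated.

rule 1 at point 14

Zone of each point (C = within 1σ̂, B = 1σ̂–2σ̂, A = 2σ̂–3σ̂, * = beyond 3σ̂; sign = side of CL): 1:+C, 2:+C, 3:+C, 4:-C, 5:-C, 6:-C, 7:+B, 8:+C, 9:+C, 10:-B, 11:-C, 12:-C, 13:+C, 14:-*
Rule 1 (one point beyond the 3σ limits) is satisfied at point 14.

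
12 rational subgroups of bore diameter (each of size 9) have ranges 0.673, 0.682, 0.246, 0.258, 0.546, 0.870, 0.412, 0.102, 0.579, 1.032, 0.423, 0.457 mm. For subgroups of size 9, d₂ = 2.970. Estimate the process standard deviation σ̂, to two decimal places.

0.18

R̄ = (0.673 + 0.682 + 0.246 + 0.258 + 0.546 + 0.870 + 0.412 + 0.102 + 0.579 + 1.032 + 0.423 + 0.457) / 12 = 0.5233
σ̂ = R̄ / d₂ = 0.5233 / 2.970 = 0.1762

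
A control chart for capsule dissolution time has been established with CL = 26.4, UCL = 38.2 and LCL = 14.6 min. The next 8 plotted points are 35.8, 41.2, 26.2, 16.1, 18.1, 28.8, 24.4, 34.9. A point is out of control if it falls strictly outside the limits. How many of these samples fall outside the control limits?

Compare each point to [14.6, 38.2]: sample 2 = 41.2 > UCL.

1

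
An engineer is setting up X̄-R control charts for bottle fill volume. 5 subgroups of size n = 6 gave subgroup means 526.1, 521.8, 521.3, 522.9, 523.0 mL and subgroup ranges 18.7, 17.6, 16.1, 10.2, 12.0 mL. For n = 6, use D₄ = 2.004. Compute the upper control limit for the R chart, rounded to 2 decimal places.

29.90

R̄ = (18.7 + 17.6 + 16.1 + 10.2 + 12.0) / 5 = 74.6000 / 5 = 14.9200
UCL_R = D₄·R̄ = 2.004 × 14.9200 = 29.8997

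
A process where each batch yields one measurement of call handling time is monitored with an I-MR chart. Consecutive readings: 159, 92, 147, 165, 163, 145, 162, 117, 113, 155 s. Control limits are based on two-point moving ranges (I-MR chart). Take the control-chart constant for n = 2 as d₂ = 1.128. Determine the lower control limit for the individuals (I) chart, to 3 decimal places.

X̄ = (159 + 92 + 147 + 165 + 163 + 145 + 162 + 117 + 113 + 155) / 10 = 141.8000
Moving ranges: 67, 55, 18, 2, 18, 17, 45, 4, 42; M̄R̄ = 268.0000 / 9 = 29.7778
LCL = X̄ − 3·M̄R̄/d₂ = 141.8000 − 3 × 29.7778 / 1.128 = 62.6038

62.604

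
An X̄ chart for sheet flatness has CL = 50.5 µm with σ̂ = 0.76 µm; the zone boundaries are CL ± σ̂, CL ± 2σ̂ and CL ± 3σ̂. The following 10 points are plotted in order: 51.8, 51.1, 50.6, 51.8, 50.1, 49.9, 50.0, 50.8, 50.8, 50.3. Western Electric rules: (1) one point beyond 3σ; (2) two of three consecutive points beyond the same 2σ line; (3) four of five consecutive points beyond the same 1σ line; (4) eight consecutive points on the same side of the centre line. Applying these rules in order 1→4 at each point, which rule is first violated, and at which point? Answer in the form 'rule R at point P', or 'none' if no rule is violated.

Zone of each point (C = within 1σ̂, B = 1σ̂–2σ̂, A = 2σ̂–3σ̂, * = beyond 3σ̂; sign = side of CL): 1:+B, 2:+C, 3:+C, 4:+B, 5:-C, 6:-C, 7:-C, 8:+C, 9:+C, 10:-C
No rule fires across all 10 points.

none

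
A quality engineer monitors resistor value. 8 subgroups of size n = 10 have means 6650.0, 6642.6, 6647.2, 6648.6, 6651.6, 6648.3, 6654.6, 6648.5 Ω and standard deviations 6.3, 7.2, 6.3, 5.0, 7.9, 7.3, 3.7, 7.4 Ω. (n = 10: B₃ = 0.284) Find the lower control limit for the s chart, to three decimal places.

s̄ = (6.3 + 7.2 + 6.3 + 5.0 + 7.9 + 7.3 + 3.7 + 7.4) / 8 = 6.3875
LCL_s = B₃·s̄ = 0.284 × 6.3875 = 1.8140

1.814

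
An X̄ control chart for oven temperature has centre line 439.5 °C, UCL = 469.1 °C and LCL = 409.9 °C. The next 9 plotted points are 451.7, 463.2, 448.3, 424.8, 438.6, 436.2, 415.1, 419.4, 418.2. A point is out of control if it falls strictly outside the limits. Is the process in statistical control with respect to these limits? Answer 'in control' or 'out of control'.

All 9 points lie within [409.9, 469.1].

in control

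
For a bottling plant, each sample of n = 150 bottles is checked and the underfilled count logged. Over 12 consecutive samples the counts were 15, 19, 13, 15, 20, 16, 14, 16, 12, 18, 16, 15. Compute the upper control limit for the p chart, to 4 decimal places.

p̄ = Σdᵢ / (k·n) = 189 / (12 × 150) = 0.10500
UCL = p̄ + 3·√(p̄(1−p̄)/n) = 0.10500 + 3 × √(0.10500×0.89500/150) = 0.10500 + 3 × 0.02503 = 0.18009

0.1801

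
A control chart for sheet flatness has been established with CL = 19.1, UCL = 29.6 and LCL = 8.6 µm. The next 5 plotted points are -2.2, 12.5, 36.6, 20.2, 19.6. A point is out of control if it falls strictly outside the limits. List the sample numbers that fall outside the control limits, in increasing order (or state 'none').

Compare each point to [8.6, 29.6]: sample 1 = -2.2 < LCL; sample 3 = 36.6 > UCL.

1, 3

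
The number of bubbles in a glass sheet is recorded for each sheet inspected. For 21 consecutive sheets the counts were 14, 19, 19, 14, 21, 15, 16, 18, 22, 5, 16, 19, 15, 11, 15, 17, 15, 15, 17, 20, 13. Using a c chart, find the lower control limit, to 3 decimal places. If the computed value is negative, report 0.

4.000

c̄ = (14 + 19 + 19 + 14 + 21 + 15 + 16 + 18 + 22 + 5 + 16 + 19 + 15 + 11 + 15 + 17 + 15 + 15 + 17 + 20 + 13) / 21 = 336 / 21 = 16.0000
LCL = c̄ − 3√c̄ = 16.0000 − 3 × 4.0000 = 4.0000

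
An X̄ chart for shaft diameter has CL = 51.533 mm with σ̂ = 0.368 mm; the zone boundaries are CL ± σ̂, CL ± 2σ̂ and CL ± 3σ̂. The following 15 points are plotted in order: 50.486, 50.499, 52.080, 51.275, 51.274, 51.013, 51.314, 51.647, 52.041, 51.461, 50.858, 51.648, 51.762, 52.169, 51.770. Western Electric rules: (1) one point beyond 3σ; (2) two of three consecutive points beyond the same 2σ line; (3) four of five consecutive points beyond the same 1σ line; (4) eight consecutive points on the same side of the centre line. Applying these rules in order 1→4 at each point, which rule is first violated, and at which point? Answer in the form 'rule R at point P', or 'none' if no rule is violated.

Zone of each point (C = within 1σ̂, B = 1σ̂–2σ̂, A = 2σ̂–3σ̂, * = beyond 3σ̂; sign = side of CL): 1:-A, 2:-A, 3:+B, 4:-C, 5:-C, 6:-B, 7:-C, 8:+C, 9:+B, 10:-C, 11:-B, 12:+C, 13:+C, 14:+B, 15:+C
Rule 2 (two of three consecutive points beyond the same 2σ limit) is satisfied at point 2.

rule 2 at point 2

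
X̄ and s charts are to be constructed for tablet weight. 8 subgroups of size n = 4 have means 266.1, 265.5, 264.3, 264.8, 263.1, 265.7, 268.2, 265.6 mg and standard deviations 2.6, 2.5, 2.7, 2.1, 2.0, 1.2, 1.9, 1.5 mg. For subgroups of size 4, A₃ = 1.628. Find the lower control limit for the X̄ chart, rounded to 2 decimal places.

262.05

X̄̄ = (266.1 + 265.5 + 264.3 + 264.8 + 263.1 + 265.7 + 268.2 + 265.6) / 8 = 265.4125
s̄ = (2.6 + 2.5 + 2.7 + 2.1 + 2.0 + 1.2 + 1.9 + 1.5) / 8 = 2.0625
LCL = X̄̄ − A₃·s̄ = 265.4125 − 1.628 × 2.0625 = 262.0548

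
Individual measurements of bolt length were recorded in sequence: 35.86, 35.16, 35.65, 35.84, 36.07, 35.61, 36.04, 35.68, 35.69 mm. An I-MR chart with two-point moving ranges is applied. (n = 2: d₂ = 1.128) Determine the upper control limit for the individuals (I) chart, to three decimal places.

X̄ = (35.86 + 35.16 + 35.65 + 35.84 + 36.07 + 35.61 + 36.04 + 35.68 + 35.69) / 9 = 35.7333
Moving ranges: 0.70, 0.49, 0.19, 0.23, 0.46, 0.43, 0.36, 0.01; M̄R̄ = 2.8700 / 8 = 0.3588
UCL = X̄ + 3·M̄R̄/d₂ = 35.7333 + 3 × 0.3588 / 1.128 = 36.6875

36.687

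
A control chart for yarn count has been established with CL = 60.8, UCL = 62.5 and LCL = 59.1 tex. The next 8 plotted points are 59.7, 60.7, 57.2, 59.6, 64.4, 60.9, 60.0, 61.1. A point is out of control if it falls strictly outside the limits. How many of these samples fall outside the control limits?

Compare each point to [59.1, 62.5]: sample 3 = 57.2 < LCL; sample 5 = 64.4 > UCL.

2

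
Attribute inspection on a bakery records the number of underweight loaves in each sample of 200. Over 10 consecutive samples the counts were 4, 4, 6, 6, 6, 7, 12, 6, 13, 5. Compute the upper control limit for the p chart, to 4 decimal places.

0.0732

p̄ = Σdᵢ / (k·n) = 69 / (10 × 200) = 0.03450
UCL = p̄ + 3·√(p̄(1−p̄)/n) = 0.03450 + 3 × √(0.03450×0.96550/200) = 0.03450 + 3 × 0.01291 = 0.07322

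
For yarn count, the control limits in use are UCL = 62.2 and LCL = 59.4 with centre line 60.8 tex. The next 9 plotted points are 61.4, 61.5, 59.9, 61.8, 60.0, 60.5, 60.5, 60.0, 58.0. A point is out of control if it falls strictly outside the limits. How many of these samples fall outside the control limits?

1

Compare each point to [59.4, 62.2]: sample 9 = 58.0 < LCL.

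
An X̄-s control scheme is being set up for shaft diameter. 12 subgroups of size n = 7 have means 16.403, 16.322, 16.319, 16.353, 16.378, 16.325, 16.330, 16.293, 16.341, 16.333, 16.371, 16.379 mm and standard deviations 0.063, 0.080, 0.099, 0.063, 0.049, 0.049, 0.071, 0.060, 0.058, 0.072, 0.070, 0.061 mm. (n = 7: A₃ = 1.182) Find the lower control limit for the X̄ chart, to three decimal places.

X̄̄ = (16.403 + 16.322 + 16.319 + 16.353 + 16.378 + 16.325 + 16.330 + 16.293 + 16.341 + 16.333 + 16.371 + 16.379) / 12 = 16.3456
s̄ = (0.063 + 0.080 + 0.099 + 0.063 + 0.049 + 0.049 + 0.071 + 0.060 + 0.058 + 0.072 + 0.070 + 0.061) / 12 = 0.0663
LCL = X̄̄ − A₃·s̄ = 16.3456 − 1.182 × 0.0663 = 16.2673

16.267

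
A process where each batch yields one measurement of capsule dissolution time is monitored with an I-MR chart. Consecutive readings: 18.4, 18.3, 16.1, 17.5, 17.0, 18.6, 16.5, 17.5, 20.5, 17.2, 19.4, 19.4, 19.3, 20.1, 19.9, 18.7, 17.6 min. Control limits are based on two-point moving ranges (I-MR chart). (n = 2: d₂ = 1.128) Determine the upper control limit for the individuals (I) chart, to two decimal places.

21.81

X̄ = (18.4 + 18.3 + 16.1 + 17.5 + 17.0 + 18.6 + 16.5 + 17.5 + 20.5 + 17.2 + 19.4 + 19.4 + 19.3 + 20.1 + 19.9 + 18.7 + 17.6) / 17 = 18.3529
Moving ranges: 0.1, 2.2, 1.4, 0.5, 1.6, 2.1, 1.0, 3.0, 3.3, 2.2, 0.0, 0.1, 0.8, 0.2, 1.2, 1.1; M̄R̄ = 20.8000 / 16 = 1.3000
UCL = X̄ + 3·M̄R̄/d₂ = 18.3529 + 3 × 1.3000 / 1.128 = 21.8104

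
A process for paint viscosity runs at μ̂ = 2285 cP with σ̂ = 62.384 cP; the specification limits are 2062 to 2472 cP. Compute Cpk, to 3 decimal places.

0.999

Cpu = (USL − μ̂) / (3σ̂) = (2472 − 2285) / (3 × 62.384) = 0.9992; Cpl = (μ̂ − LSL) / (3σ̂) = (2285 − 2062) / (3 × 62.384) = 1.1915; Cpk = min(Cpu, Cpl) = 0.9992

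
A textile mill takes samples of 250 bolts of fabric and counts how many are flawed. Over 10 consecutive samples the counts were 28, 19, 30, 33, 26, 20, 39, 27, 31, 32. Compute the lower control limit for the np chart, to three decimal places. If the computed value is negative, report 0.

p̄ = Σdᵢ / (k·n) = 285 / (10 × 250) = 0.11400
LCL = np̄ − 3·√(np̄(1−p̄)) = 28.5000 − 3 × 5.0250 = 13.4249

13.425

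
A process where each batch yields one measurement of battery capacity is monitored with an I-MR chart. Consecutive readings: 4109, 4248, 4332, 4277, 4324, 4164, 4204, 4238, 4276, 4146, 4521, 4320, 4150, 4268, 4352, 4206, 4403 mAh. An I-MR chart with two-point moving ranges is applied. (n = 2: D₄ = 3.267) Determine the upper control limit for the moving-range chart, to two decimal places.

Moving ranges: 139, 84, 55, 47, 160, 40, 34, 38, 130, 375, 201, 170, 118, 84, 146, 197; M̄R̄ = 2018.0000 / 16 = 126.1250
UCL_MR = D₄·M̄R̄ = 3.267 × 126.1250 = 412.0504

412.05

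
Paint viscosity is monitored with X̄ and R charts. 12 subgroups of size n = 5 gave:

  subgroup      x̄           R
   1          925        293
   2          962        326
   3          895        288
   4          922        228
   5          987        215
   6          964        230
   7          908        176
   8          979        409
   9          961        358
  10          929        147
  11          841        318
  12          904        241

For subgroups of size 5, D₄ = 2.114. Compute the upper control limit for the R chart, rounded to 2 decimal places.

R̄ = (293 + 326 + 288 + 228 + 215 + 230 + 176 + 409 + 358 + 147 + 318 + 241) / 12 = 3229.0000 / 12 = 269.0833
UCL_R = D₄·R̄ = 2.114 × 269.0833 = 568.8422

568.84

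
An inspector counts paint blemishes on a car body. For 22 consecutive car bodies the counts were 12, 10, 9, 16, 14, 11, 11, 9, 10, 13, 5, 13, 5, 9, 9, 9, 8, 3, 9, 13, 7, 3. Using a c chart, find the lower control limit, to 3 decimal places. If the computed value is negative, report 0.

c̄ = (12 + 10 + 9 + 16 + 14 + 11 + 11 + 9 + 10 + 13 + 5 + 13 + 5 + 9 + 9 + 9 + 8 + 3 + 9 + 13 + 7 + 3) / 22 = 208 / 22 = 9.4545
LCL = c̄ − 3√c̄ = 9.4545 − 3 × 3.0748 = 0.2301

0.230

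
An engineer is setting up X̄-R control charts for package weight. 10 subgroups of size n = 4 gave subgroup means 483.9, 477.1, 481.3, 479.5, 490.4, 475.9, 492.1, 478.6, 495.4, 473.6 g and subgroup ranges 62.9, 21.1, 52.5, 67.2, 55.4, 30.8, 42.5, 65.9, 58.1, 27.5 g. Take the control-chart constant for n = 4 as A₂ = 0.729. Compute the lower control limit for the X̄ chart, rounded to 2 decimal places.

447.50

X̄̄ = (483.9 + 477.1 + 481.3 + 479.5 + 490.4 + 475.9 + 492.1 + 478.6 + 495.4 + 473.6) / 10 = 4827.8000 / 10 = 482.7800
R̄ = (62.9 + 21.1 + 52.5 + 67.2 + 55.4 + 30.8 + 42.5 + 65.9 + 58.1 + 27.5) / 10 = 483.9000 / 10 = 48.3900
LCL = X̄̄ − A₂·R̄ = 482.7800 − 0.729 × 48.3900 = 447.5037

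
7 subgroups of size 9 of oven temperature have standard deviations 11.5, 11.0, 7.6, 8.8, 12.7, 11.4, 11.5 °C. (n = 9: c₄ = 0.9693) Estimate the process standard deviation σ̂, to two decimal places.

s̄ = (11.5 + 11.0 + 7.6 + 8.8 + 12.7 + 11.4 + 11.5) / 7 = 10.6429
σ̂ = s̄ / c₄ = 10.6429 / 0.9693 = 10.9799

10.98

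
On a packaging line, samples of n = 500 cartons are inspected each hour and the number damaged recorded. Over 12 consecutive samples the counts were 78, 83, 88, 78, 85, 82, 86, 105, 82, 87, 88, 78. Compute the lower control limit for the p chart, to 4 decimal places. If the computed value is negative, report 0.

0.1196

p̄ = Σdᵢ / (k·n) = 1020 / (12 × 500) = 0.17000
LCL = p̄ − 3·√(p̄(1−p̄)/n) = 0.17000 − 3 × 0.01680 = 0.11960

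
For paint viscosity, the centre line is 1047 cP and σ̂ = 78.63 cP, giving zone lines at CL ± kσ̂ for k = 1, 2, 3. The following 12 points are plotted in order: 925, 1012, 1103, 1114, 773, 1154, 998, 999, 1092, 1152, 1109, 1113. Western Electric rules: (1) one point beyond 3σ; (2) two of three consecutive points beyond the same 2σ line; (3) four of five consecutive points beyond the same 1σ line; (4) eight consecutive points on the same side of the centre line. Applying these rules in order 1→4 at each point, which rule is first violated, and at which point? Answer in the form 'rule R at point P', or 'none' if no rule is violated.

rule 1 at point 5

Zone of each point (C = within 1σ̂, B = 1σ̂–2σ̂, A = 2σ̂–3σ̂, * = beyond 3σ̂; sign = side of CL): 1:-B, 2:-C, 3:+C, 4:+C, 5:-*, 6:+B, 7:-C, 8:-C, 9:+C, 10:+B, 11:+C, 12:+C
Rule 1 (one point beyond the 3σ limits) is satisfied at point 5.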